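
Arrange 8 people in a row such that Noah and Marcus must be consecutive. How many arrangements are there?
Treat the 2 as one block: (8-2+1)! × 2! = 5040 × 2 = 10080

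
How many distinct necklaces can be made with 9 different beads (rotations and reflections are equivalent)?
(9-1)!/2 = 40320/2 = 20160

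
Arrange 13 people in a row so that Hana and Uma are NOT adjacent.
Total - adjacent = 13! - (13-1)!×2 = 6227020800 - 958003200 = 5269017600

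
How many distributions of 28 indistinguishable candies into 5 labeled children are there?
C(28+5-1, 5-1) = C(32, 4) = 35960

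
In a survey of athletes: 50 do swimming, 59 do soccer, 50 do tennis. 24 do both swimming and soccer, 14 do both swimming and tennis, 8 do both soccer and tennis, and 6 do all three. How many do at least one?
|A∪B∪C| = 50+59+50-24-14-8+6 = 119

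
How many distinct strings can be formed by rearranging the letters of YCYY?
4! / (3! × 1!) = 4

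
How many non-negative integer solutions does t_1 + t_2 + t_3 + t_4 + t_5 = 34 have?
C(34+5-1, 5-1) = C(38, 4) = 73815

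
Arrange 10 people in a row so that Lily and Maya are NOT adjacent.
Total - adjacent = 10! - (10-1)!×2 = 3628800 - 725760 = 2903040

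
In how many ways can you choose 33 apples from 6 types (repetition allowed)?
C(33+6-1, 6-1) = C(38, 5) = 501942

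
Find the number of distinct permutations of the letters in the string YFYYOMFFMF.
10! / (3! × 2! × 4! × 1!) = 12600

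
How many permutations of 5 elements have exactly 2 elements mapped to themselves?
Choose the 2 fixed points C(5,2) = 10, derange the rest: !3 = Σ_{j=0}^{3} (-1)^j·3!/j! = 6 - 6 + 3 - 1 = 2. Product = 10 × 2 = 20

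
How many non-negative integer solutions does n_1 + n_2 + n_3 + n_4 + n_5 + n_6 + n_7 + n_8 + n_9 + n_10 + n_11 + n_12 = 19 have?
C(19+12-1, 12-1) = C(30, 11) = 54627300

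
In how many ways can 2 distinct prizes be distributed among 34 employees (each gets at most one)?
P(34,2) = 34!/(34-2)! = 1122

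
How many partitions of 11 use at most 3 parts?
By conjugation, equals partitions of 11 into parts ≤ 3. Let r_j(i) = number of partitions of i into parts ≤ j, for i = 0..11. r_1(i) = 1 for all i; r_j(i) = r_{j-1}(i) + r_j(i-j). Rows j = 2..3: ≤2: 1 1 2 2 3 3 4 4 5 5 6 6; ≤3: 1 1 2 3 4 5 7 8 10 12 14 16. r_3(11) = 16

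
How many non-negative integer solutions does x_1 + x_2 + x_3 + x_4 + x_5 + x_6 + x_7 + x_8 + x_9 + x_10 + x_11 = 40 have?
C(40+11-1, 11-1) = C(50, 10) = 10272278170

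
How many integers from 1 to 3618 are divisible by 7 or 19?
⌊3618/7⌋ + ⌊3618/19⌋ - ⌊3618/133⌋ = 516 + 190 - 27 = 679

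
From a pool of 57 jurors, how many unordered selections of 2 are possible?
C(57,2) = 57!/(2!×55!) = 1596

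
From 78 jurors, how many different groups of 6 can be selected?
C(78,6) = 78!/(6!×72!) = 256851595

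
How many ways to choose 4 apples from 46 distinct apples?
C(46,4) = 46!/(4!×42!) = 163185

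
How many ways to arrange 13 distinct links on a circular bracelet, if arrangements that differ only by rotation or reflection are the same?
(13-1)!/2 = 479001600/2 = 239500800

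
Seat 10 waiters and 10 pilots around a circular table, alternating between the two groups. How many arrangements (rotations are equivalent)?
Fix one of the waiters: (10-1)! ways for the remaining waiters, × 10! ways for the pilots = 362880 × 3628800 = 1316818944000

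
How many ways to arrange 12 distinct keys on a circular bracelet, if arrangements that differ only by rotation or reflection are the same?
(12-1)!/2 = 39916800/2 = 19958400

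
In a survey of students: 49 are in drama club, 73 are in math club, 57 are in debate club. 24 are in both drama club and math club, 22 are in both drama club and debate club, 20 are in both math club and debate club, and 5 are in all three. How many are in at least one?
|A∪B∪C| = 49+73+57-24-22-20+5 = 118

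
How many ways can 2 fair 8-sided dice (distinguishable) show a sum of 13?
Coefficient of x^13 in (x + x² + ... + x^8)^2. By inclusion-exclusion on dice exceeding 8: Σ_j (-1)^j C(2,j)·C(13-1-8j, 1) = C(2,0)·C(12,1) - C(2,1)·C(4,1) = 1·12 - 2·4 = 4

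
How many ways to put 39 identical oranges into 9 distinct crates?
C(39+9-1, 9-1) = C(47, 8) = 314457495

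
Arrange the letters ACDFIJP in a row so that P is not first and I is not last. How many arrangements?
By inclusion-exclusion: 7! - 2×(7-1)! + (7-2)! = 5040 - 1440 + 120 = 3720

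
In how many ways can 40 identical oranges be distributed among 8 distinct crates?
C(40+8-1, 8-1) = C(47, 7) = 62891499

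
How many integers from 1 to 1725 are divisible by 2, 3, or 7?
⌊1725/2⌋+⌊1725/3⌋+⌊1725/7⌋ - ⌊1725/6⌋-⌊1725/14⌋-⌊1725/21⌋ + ⌊1725/42⌋ = 862+575+246 - 287-123-82 + 41 = 1232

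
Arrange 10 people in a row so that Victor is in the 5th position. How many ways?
Fix one position: (10-1)! = 362880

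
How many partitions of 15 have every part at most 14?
Let r_j(i) = number of partitions of i into parts ≤ j, for i = 0..15. r_1(i) = 1 for all i; r_j(i) = r_{j-1}(i) + r_j(i-j). Rows j = 2..14: ≤2: 1 1 2 2 3 3 4 4 5 5 6 6 7 7 8 8; ≤3: 1 1 2 3 4 5 7 8 10 12 14 16 19 21 24 27; ≤4: 1 1 2 3 5 6 9 11 15 18 23 27 34 39 47 54; ≤5: 1 1 2 3 5 7 10 13 18 23 30 37 47 57 70 84; ≤6: 1 1 2 3 5 7 11 14 20 26 35 44 58 71 90 110; ≤7: 1 1 2 3 5 7 11 15 21 28 38 49 65 82 105 131; ≤8: 1 1 2 3 5 7 11 15 22 29 40 52 70 89 116 146; ≤9: 1 1 2 3 5 7 11 15 22 30 41 54 73 94 123 157; ≤10: 1 1 2 3 5 7 11 15 22 30 42 55 75 97 128 164; ≤11: 1 1 2 3 5 7 11 15 22 30 42 56 76 99 131 169; ≤12: 1 1 2 3 5 7 11 15 22 30 42 56 77 100 133 172; ≤13: 1 1 2 3 5 7 11 15 22 30 42 56 77 101 134 174; ≤14: 1 1 2 3 5 7 11 15 22 30 42 56 77 101 135 175. r_14(15) = 175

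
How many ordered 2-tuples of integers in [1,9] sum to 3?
Coefficient of x^3 in (x + x² + ... + x^9)^2. By inclusion-exclusion on dice exceeding 9: Σ_j (-1)^j C(2,j)·C(3-1-9j, 1) = C(2,0)·C(2,1) = 1·2 = 2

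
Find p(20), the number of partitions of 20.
Pentagonal recurrence p(n) = p(n-1) + p(n-2) - p(n-5) - p(n-7) + p(n-12) + p(n-15) - ... gives p(0..19) = 1, 1, 2, 3, 5, 7, 11, 15, 22, 30, 42, 56, 77, 101, 135, 176, 231, 297, 385, 490. p(20) = p(19) + p(18) - p(15) - p(13) + p(8) + p(5) = 490 + 385 - 176 - 101 + 22 + 7 = 627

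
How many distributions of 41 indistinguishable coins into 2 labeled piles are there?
C(41+2-1, 2-1) = C(42, 1) = 42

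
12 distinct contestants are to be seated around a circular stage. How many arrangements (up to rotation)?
Circular: fix one position, arrange the rest. (12-1)! = 39916800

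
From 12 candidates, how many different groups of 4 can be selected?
C(12,4) = 12!/(4!×8!) = 495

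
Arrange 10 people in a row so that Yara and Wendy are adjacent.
Treat as block: (10-1)! × 2! = 362880 × 2 = 725760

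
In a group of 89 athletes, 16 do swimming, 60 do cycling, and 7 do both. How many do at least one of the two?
|A∪B| = |A| + |B| - |A∩B| = 16 + 60 - 7 = 69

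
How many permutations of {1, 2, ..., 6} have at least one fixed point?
Complement of the derangements. !6 = Σ_{j=0}^{6} (-1)^j·6!/j! = 720 - 720 + 360 - 120 + 30 - 6 + 1 = 265. 6! - !6 = 720 - 265 = 455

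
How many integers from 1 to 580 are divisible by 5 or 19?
⌊580/5⌋ + ⌊580/19⌋ - ⌊580/95⌋ = 116 + 30 - 6 = 140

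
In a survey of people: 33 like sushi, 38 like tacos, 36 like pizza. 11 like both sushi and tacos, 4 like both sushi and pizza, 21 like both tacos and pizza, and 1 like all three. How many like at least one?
|A∪B∪C| = 33+38+36-11-4-21+1 = 72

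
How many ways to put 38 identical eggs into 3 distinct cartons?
C(38+3-1, 3-1) = C(40, 2) = 780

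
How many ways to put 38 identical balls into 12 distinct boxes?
C(38+12-1, 12-1) = C(49, 11) = 29135916264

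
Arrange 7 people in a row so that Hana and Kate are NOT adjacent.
Total - adjacent = 7! - (7-1)!×2 = 5040 - 1440 = 3600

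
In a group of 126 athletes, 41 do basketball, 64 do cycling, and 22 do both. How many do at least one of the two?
|A∪B| = |A| + |B| - |A∩B| = 41 + 64 - 22 = 83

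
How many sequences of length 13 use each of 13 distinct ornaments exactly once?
13! = 6227020800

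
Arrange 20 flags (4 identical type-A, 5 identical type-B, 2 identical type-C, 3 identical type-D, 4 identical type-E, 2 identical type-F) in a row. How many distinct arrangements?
20! / (4! × 5! × 2! × 3! × 4! × 2!) = 1466593128000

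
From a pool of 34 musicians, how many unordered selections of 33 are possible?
C(34,33) = 34!/(33!×1!) = 34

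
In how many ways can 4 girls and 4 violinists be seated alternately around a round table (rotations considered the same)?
Fix one of the girls: (4-1)! ways for the remaining girls, × 4! ways for the violinists = 6 × 24 = 144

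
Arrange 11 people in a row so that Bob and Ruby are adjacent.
Treat as block: (11-1)! × 2! = 3628800 × 2 = 7257600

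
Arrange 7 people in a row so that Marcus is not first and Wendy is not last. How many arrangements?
By inclusion-exclusion: 7! - 2×(7-1)! + (7-2)! = 5040 - 1440 + 120 = 3720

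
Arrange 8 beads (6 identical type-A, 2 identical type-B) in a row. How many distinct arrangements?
8! / (6! × 2!) = 28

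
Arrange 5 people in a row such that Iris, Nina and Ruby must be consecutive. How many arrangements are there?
Treat the 3 as one block: (5-3+1)! × 3! = 6 × 6 = 36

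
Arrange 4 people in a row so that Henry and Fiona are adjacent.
Treat as block: (4-1)! × 2! = 6 × 2 = 12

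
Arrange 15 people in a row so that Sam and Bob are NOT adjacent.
Total - adjacent = 15! - (15-1)!×2 = 1307674368000 - 174356582400 = 1133317785600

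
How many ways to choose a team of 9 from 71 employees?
C(71,9) = 71!/(9!×62!) = 74473879480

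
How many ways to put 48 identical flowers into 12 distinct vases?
C(48+12-1, 12-1) = C(59, 11) = 279871768995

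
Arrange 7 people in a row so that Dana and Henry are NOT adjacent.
Total - adjacent = 7! - (7-1)!×2 = 5040 - 1440 = 3600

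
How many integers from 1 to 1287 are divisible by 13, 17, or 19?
⌊1287/13⌋+⌊1287/17⌋+⌊1287/19⌋ - ⌊1287/221⌋-⌊1287/247⌋-⌊1287/323⌋ + ⌊1287/4199⌋ = 99+75+67 - 5-5-3 + 0 = 228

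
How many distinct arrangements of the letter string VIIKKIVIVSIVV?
13! / (2! × 5! × 1! × 5!) = 216216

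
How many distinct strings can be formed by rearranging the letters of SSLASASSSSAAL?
13! / (4! × 2! × 7!) = 25740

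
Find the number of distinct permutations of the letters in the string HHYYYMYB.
8! / (4! × 2! × 1! × 1!) = 840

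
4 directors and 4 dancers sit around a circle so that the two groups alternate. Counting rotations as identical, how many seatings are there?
Fix one of the directors: (4-1)! ways for the remaining directors, × 4! ways for the dancers = 6 × 24 = 144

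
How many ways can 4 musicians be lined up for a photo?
4! = 24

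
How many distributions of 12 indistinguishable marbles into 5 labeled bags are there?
C(12+5-1, 5-1) = C(16, 4) = 1820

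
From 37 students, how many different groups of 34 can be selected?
C(37,34) = 37!/(34!×3!) = 7770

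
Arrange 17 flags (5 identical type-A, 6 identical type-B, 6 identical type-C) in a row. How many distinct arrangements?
17! / (5! × 6! × 6!) = 5717712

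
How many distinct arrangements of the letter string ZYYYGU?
6! / (1! × 3! × 1! × 1!) = 120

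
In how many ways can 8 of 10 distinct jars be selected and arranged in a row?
P(10,8) = 10!/(10-8)! = 1814400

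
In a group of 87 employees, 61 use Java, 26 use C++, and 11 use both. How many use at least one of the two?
|A∪B| = |A| + |B| - |A∩B| = 61 + 26 - 11 = 76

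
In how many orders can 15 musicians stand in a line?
15! = 1307674368000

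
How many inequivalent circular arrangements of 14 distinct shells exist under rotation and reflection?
(14-1)!/2 = 6227020800/2 = 3113510400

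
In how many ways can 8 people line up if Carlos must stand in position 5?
Fix one position: (8-1)! = 5040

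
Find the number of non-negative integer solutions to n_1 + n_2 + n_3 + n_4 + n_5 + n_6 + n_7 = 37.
C(37+7-1, 7-1) = C(43, 6) = 6096454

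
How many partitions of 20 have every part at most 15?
Let r_j(i) = number of partitions of i into parts ≤ j, for i = 0..20. r_1(i) = 1 for all i; r_j(i) = r_{j-1}(i) + r_j(i-j). Rows j = 2..15: ≤2: 1 1 2 2 3 3 4 4 5 5 6 6 7 7 8 8 9 9 10 10 11; ≤3: 1 1 2 3 4 5 7 8 10 12 14 16 19 21 24 27 30 33 37 40 44; ≤4: 1 1 2 3 5 6 9 11 15 18 23 27 34 39 47 54 64 72 84 94 108; ≤5: 1 1 2 3 5 7 10 13 18 23 30 37 47 57 70 84 101 119 141 164 192; ≤6: 1 1 2 3 5 7 11 14 20 26 35 44 58 71 90 110 136 163 199 235 282; ≤7: 1 1 2 3 5 7 11 15 21 28 38 49 65 82 105 131 164 201 248 300 364; ≤8: 1 1 2 3 5 7 11 15 22 29 40 52 70 89 116 146 186 230 288 352 434; ≤9: 1 1 2 3 5 7 11 15 22 30 41 54 73 94 123 157 201 252 318 393 488; ≤10: 1 1 2 3 5 7 11 15 22 30 42 55 75 97 128 164 212 267 340 423 530; ≤11: 1 1 2 3 5 7 11 15 22 30 42 56 76 99 131 169 219 278 355 445 560; ≤12: 1 1 2 3 5 7 11 15 22 30 42 56 77 100 133 172 224 285 366 460 582; ≤13: 1 1 2 3 5 7 11 15 22 30 42 56 77 101 134 174 227 290 373 471 597; ≤14: 1 1 2 3 5 7 11 15 22 30 42 56 77 101 135 175 229 293 378 478 608; ≤15: 1 1 2 3 5 7 11 15 22 30 42 56 77 101 135 176 230 295 381 483 615. r_15(20) = 615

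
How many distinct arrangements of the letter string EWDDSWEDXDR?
11! / (1! × 1! × 4! × 2! × 1! × 2!) = 415800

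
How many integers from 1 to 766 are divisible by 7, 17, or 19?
⌊766/7⌋+⌊766/17⌋+⌊766/19⌋ - ⌊766/119⌋-⌊766/133⌋-⌊766/323⌋ + ⌊766/2261⌋ = 109+45+40 - 6-5-2 + 0 = 181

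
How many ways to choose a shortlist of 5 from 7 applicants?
C(7,5) = 7!/(5!×2!) = 21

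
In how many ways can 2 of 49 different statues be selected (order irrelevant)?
C(49,2) = 49!/(2!×47!) = 1176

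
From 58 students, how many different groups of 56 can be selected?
C(58,56) = 58!/(56!×2!) = 1653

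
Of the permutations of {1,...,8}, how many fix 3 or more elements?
Exactly j fixed points: C(8,j)·!(8-j); sum over j ≥ 3 (derangement numbers via !m = (m-1)·(!(m-1) + !(m-2)): !0..!5 = 1, 0, 1, 2, 9, 44). Σ_{j=3}^{8} C(8,j)·!(8-j) = C(8,3)·!5 + C(8,4)·!4 + C(8,5)·!3 + C(8,6)·!2 + C(8,7)·!1 + C(8,8)·!0 = 56·44 + 70·9 + 56·2 + 28·1 + 8·0 + 1·1 = 3235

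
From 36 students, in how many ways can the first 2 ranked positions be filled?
P(36,2) = 36!/(36-2)! = 1260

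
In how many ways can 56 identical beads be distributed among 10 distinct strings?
C(56+10-1, 10-1) = C(65, 9) = 31966749880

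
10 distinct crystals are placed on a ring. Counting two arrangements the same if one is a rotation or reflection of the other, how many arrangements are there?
(10-1)!/2 = 362880/2 = 181440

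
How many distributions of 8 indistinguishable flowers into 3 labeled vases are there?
C(8+3-1, 3-1) = C(10, 2) = 45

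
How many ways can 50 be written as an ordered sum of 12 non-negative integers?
C(50+12-1, 12-1) = C(61, 11) = 418094152866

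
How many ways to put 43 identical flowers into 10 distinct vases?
C(43+10-1, 10-1) = C(52, 9) = 3679075400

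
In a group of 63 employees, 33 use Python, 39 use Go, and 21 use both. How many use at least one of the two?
|A∪B| = |A| + |B| - |A∩B| = 33 + 39 - 21 = 51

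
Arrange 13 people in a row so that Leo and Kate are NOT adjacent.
Total - adjacent = 13! - (13-1)!×2 = 6227020800 - 958003200 = 5269017600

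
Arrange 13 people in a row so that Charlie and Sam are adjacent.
Treat as block: (13-1)! × 2! = 479001600 × 2 = 958003200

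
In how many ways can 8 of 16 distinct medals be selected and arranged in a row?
P(16,8) = 16!/(16-8)! = 518918400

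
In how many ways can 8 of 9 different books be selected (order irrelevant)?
C(9,8) = 9!/(8!×1!) = 9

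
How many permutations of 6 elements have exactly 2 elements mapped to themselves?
Choose the 2 fixed points C(6,2) = 15, derange the rest: !4 = Σ_{j=0}^{4} (-1)^j·4!/j! = 24 - 24 + 12 - 4 + 1 = 9. Product = 15 × 9 = 135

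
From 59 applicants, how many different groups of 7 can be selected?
C(59,7) = 59!/(7!×52!) = 341149446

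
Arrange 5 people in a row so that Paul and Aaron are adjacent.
Treat as block: (5-1)! × 2! = 24 × 2 = 48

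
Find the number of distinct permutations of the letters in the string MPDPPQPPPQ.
10! / (1! × 1! × 2! × 6!) = 2520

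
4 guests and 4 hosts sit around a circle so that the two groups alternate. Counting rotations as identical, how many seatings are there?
Fix one of the guests: (4-1)! ways for the remaining guests, × 4! ways for the hosts = 6 × 24 = 144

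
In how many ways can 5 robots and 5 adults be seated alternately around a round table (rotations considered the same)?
Fix one of the robots: (5-1)! ways for the remaining robots, × 5! ways for the adults = 24 × 120 = 2880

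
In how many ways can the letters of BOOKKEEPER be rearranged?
10! / (1! × 2! × 2! × 3! × 1! × 1!) = 151200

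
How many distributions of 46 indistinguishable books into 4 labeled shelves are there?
C(46+4-1, 4-1) = C(49, 3) = 18424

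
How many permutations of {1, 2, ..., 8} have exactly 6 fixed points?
Choose the 6 fixed points C(8,6) = 28, derange the rest: !2 = Σ_{j=0}^{2} (-1)^j·2!/j! = 2 - 2 + 1 = 1. Product = 28 × 1 = 28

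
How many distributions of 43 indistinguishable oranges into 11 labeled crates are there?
C(43+11-1, 11-1) = C(53, 10) = 19499099620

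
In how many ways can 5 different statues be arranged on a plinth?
5! = 120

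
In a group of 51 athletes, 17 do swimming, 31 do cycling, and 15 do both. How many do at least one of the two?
|A∪B| = |A| + |B| - |A∩B| = 17 + 31 - 15 = 33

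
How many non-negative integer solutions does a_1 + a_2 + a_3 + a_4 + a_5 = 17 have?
C(17+5-1, 5-1) = C(21, 4) = 5985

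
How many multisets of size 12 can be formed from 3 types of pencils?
C(12+3-1, 3-1) = C(14, 2) = 91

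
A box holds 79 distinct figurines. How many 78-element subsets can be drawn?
C(79,78) = 79!/(78!×1!) = 79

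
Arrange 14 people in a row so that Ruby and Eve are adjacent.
Treat as block: (14-1)! × 2! = 6227020800 × 2 = 12454041600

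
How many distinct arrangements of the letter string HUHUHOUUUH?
10! / (4! × 5! × 1!) = 1260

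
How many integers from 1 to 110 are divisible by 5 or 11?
⌊110/5⌋ + ⌊110/11⌋ - ⌊110/55⌋ = 22 + 10 - 2 = 30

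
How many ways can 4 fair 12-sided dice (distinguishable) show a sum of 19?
Coefficient of x^19 in (x + x² + ... + x^12)^4. By inclusion-exclusion on dice exceeding 12: Σ_j (-1)^j C(4,j)·C(19-1-12j, 3) = C(4,0)·C(18,3) - C(4,1)·C(6,3) = 1·816 - 4·20 = 736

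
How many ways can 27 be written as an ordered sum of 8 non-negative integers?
C(27+8-1, 8-1) = C(34, 7) = 5379616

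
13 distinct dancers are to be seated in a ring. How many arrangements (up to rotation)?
Circular: fix one position, arrange the rest. (13-1)! = 479001600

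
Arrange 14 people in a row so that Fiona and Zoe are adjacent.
Treat as block: (14-1)! × 2! = 6227020800 × 2 = 12454041600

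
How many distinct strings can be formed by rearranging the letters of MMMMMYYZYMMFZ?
13! / (2! × 3! × 7! × 1!) = 102960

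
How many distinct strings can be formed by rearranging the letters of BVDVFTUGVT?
10! / (1! × 1! × 2! × 1! × 3! × 1! × 1!) = 302400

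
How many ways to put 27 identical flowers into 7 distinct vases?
C(27+7-1, 7-1) = C(33, 6) = 1107568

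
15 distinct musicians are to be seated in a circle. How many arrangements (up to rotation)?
Circular: fix one position, arrange the rest. (15-1)! = 87178291200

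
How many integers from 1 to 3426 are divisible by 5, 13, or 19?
⌊3426/5⌋+⌊3426/13⌋+⌊3426/19⌋ - ⌊3426/65⌋-⌊3426/95⌋-⌊3426/247⌋ + ⌊3426/1235⌋ = 685+263+180 - 52-36-13 + 2 = 1029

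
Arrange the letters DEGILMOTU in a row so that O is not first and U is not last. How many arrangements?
By inclusion-exclusion: 9! - 2×(9-1)! + (9-2)! = 362880 - 80640 + 5040 = 287280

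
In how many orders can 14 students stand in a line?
14! = 87178291200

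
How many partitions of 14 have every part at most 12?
Let r_j(i) = number of partitions of i into parts ≤ j, for i = 0..14. r_1(i) = 1 for all i; r_j(i) = r_{j-1}(i) + r_j(i-j). Rows j = 2..12: ≤2: 1 1 2 2 3 3 4 4 5 5 6 6 7 7 8; ≤3: 1 1 2 3 4 5 7 8 10 12 14 16 19 21 24; ≤4: 1 1 2 3 5 6 9 11 15 18 23 27 34 39 47; ≤5: 1 1 2 3 5 7 10 13 18 23 30 37 47 57 70; ≤6: 1 1 2 3 5 7 11 14 20 26 35 44 58 71 90; ≤7: 1 1 2 3 5 7 11 15 21 28 38 49 65 82 105; ≤8: 1 1 2 3 5 7 11 15 22 29 40 52 70 89 116; ≤9: 1 1 2 3 5 7 11 15 22 30 41 54 73 94 123; ≤10: 1 1 2 3 5 7 11 15 22 30 42 55 75 97 128; ≤11: 1 1 2 3 5 7 11 15 22 30 42 56 76 99 131; ≤12: 1 1 2 3 5 7 11 15 22 30 42 56 77 100 133. r_12(14) = 133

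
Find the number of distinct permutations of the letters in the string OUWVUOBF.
8! / (1! × 1! × 1! × 2! × 1! × 2!) = 10080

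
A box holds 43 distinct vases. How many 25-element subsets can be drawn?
C(43,25) = 43!/(25!×18!) = 608359048206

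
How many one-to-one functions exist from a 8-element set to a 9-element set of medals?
P(9,8) = 9!/(9-8)! = 362880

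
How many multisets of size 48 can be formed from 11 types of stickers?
C(48+11-1, 11-1) = C(58, 10) = 52179482355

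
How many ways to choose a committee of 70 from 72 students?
C(72,70) = 72!/(70!×2!) = 2556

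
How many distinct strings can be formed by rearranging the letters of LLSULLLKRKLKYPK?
15! / (1! × 1! × 4! × 1! × 6! × 1! × 1!) = 75675600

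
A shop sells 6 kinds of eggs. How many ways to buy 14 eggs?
C(14+6-1, 6-1) = C(19, 5) = 11628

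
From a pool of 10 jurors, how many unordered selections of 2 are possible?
C(10,2) = 10!/(2!×8!) = 45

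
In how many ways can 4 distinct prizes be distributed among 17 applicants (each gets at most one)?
P(17,4) = 17!/(17-4)! = 57120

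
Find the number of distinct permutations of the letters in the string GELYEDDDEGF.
11! / (1! × 2! × 3! × 1! × 3! × 1!) = 554400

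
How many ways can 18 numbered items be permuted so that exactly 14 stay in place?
Choose the 14 fixed points C(18,14) = 3060, derange the rest: !4 = Σ_{j=0}^{4} (-1)^j·4!/j! = 24 - 24 + 12 - 4 + 1 = 9. Product = 3060 × 9 = 27540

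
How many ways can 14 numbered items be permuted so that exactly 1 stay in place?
Choose the 1 fixed point C(14,1) = 14, derange the rest: !13 = Σ_{j=0}^{13} (-1)^j·13!/j! = 6227020800 - 6227020800 + 3113510400 - 1037836800 + 259459200 - 51891840 + 8648640 - 1235520 + 154440 - 17160 + 1716 - 156 + 13 - 1 = 2290792932. Product = 14 × 2290792932 = 32071101048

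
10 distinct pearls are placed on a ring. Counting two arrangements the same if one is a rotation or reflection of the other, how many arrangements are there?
(10-1)!/2 = 362880/2 = 181440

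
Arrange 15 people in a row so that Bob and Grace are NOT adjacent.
Total - adjacent = 15! - (15-1)!×2 = 1307674368000 - 174356582400 = 1133317785600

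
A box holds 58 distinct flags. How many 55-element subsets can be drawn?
C(58,55) = 58!/(55!×3!) = 30856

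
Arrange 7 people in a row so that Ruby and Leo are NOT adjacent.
Total - adjacent = 7! - (7-1)!×2 = 5040 - 1440 = 3600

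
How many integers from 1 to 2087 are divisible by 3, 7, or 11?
⌊2087/3⌋+⌊2087/7⌋+⌊2087/11⌋ - ⌊2087/21⌋-⌊2087/33⌋-⌊2087/77⌋ + ⌊2087/231⌋ = 695+298+189 - 99-63-27 + 9 = 1002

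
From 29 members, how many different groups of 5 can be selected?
C(29,5) = 29!/(5!×24!) = 118755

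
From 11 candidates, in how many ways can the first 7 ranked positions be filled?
P(11,7) = 11!/(11-7)! = 1663200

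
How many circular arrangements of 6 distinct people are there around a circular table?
Circular: fix one position, arrange the rest. (6-1)! = 120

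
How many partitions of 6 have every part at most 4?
Let r_j(i) = number of partitions of i into parts ≤ j, for i = 0..6. r_1(i) = 1 for all i; r_j(i) = r_{j-1}(i) + r_j(i-j). Rows j = 2..4: ≤2: 1 1 2 2 3 3 4; ≤3: 1 1 2 3 4 5 7; ≤4: 1 1 2 3 5 6 9. r_4(6) = 9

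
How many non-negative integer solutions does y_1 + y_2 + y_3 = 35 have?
C(35+3-1, 3-1) = C(37, 2) = 666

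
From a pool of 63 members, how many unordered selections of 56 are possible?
C(63,56) = 63!/(56!×7!) = 553270671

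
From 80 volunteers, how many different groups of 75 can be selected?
C(80,75) = 80!/(75!×5!) = 24040016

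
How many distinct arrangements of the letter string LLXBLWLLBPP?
11! / (2! × 1! × 2! × 5! × 1!) = 83160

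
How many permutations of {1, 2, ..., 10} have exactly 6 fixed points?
Choose the 6 fixed points C(10,6) = 210, derange the rest: !4 = Σ_{j=0}^{4} (-1)^j·4!/j! = 24 - 24 + 12 - 4 + 1 = 9. Product = 210 × 9 = 1890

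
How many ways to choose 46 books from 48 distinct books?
C(48,46) = 48!/(46!×2!) = 1128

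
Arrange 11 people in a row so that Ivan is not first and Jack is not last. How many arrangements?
By inclusion-exclusion: 11! - 2×(11-1)! + (11-2)! = 39916800 - 7257600 + 362880 = 33022080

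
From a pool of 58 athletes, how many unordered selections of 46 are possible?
C(58,46) = 58!/(46!×12!) = 891794789340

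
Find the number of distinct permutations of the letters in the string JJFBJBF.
7! / (2! × 2! × 3!) = 210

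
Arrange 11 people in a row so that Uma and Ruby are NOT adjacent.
Total - adjacent = 11! - (11-1)!×2 = 39916800 - 7257600 = 32659200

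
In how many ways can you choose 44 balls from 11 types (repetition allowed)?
C(44+11-1, 11-1) = C(54, 10) = 23930713170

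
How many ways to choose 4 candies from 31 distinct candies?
C(31,4) = 31!/(4!×27!) = 31465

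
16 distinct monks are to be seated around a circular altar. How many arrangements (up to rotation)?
Circular: fix one position, arrange the rest. (16-1)! = 1307674368000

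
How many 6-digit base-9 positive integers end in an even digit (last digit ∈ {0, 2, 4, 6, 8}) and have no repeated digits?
Last∈{0,2,4,6,8}. Last=0: 6720. Last nonzero: 4×7×P(7,4) = 23520. Total = 30240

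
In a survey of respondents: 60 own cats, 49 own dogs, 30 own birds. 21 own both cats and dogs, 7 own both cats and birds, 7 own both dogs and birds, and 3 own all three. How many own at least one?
|A∪B∪C| = 60+49+30-21-7-7+3 = 107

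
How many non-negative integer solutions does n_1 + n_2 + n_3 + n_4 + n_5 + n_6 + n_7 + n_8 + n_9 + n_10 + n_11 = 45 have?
C(45+11-1, 11-1) = C(55, 10) = 29248649430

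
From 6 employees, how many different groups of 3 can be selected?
C(6,3) = 6!/(3!×3!) = 20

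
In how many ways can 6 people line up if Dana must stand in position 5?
Fix one position: (6-1)! = 120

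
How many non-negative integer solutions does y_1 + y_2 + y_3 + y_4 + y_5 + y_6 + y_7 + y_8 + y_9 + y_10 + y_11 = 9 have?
C(9+11-1, 11-1) = C(19, 10) = 92378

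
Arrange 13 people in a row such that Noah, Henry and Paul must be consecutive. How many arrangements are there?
Treat the 3 as one block: (13-3+1)! × 3! = 39916800 × 6 = 239500800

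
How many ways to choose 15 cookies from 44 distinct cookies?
C(44,15) = 44!/(15!×29!) = 229911617056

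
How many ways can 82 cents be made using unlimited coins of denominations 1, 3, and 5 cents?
Coefficient of x^82 in 1/(1-x^1) · 1/(1-x^3) · 1/(1-x^5). Case on j = number of 5-cent coins (j = 0..16); remainder r = 82 - 5j is made from {1,3} in ⌊r/3⌋+1 ways. r = 82, 77, 72, 67, 62, 57, 52, 47, 42, 37, 32, 27, 22, 17, 12, 7, 2 → 28 + 26 + 25 + 23 + 21 + 20 + 18 + 16 + 15 + 13 + 11 + 10 + 8 + 6 + 5 + 3 + 1 = 249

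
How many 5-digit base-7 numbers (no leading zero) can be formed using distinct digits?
First digit: 6 choices (nonzero). Then descending: 6 × 6 × 5 × 4 × 3 = 2160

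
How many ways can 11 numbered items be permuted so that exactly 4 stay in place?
Choose the 4 fixed points C(11,4) = 330, derange the rest: !7 = Σ_{j=0}^{7} (-1)^j·7!/j! = 5040 - 5040 + 2520 - 840 + 210 - 42 + 7 - 1 = 1854. Product = 330 × 1854 = 611820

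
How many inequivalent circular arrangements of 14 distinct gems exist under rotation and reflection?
(14-1)!/2 = 6227020800/2 = 3113510400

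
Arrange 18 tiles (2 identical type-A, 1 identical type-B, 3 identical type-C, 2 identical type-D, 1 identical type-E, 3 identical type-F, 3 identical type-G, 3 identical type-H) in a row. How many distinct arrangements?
18! / (2! × 1! × 3! × 2! × 1! × 3! × 3! × 3!) = 1235025792000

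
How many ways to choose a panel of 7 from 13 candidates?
C(13,7) = 13!/(7!×6!) = 1716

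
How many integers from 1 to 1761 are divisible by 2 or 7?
⌊1761/2⌋ + ⌊1761/7⌋ - ⌊1761/14⌋ = 880 + 251 - 125 = 1006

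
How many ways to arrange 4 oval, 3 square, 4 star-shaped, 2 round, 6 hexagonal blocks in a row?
19! / (4! × 3! × 4! × 2! × 6!) = 24443218800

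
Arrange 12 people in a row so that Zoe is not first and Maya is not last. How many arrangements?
By inclusion-exclusion: 12! - 2×(12-1)! + (12-2)! = 479001600 - 79833600 + 3628800 = 402796800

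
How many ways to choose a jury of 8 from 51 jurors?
C(51,8) = 51!/(8!×43!) = 636763050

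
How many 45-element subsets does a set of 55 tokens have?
C(55,45) = 55!/(45!×10!) = 29248649430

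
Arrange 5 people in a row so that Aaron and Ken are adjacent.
Treat as block: (5-1)! × 2! = 24 × 2 = 48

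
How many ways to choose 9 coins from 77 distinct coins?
C(77,9) = 77!/(9!×68!) = 161322559475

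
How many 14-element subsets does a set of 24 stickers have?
C(24,14) = 24!/(14!×10!) = 1961256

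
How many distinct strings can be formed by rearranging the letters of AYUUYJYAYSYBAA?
14! / (1! × 5! × 4! × 1! × 2! × 1!) = 15135120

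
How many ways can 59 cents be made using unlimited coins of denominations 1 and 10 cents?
Coefficient of x^59 in 1/(1-x^1) · 1/(1-x^10). Use j coins of 10 for j = 0..⌊59/10⌋ = 5, the rest in 1s: 5 + 1 = 6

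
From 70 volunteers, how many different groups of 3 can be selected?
C(70,3) = 70!/(3!×67!) = 54740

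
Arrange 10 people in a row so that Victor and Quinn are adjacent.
Treat as block: (10-1)! × 2! = 362880 × 2 = 725760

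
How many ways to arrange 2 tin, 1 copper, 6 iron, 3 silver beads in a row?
12! / (2! × 1! × 6! × 3!) = 55440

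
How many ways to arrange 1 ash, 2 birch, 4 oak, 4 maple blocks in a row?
11! / (1! × 2! × 4! × 4!) = 34650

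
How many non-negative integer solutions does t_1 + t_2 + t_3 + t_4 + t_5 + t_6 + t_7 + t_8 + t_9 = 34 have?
C(34+9-1, 9-1) = C(42, 8) = 118030185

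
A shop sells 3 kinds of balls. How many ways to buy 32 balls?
C(32+3-1, 3-1) = C(34, 2) = 561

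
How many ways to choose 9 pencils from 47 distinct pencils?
C(47,9) = 47!/(9!×38!) = 1362649145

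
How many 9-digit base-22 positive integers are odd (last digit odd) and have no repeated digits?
Last∈{1,3,5,7,9,11,13,15,17,19,21}. Last=0: 0. Last nonzero: 11×20×P(20,7) = 85954176000. Total = 85954176000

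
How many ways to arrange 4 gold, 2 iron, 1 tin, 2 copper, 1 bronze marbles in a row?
10! / (4! × 2! × 1! × 2! × 1!) = 37800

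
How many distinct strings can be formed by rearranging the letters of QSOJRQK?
7! / (1! × 2! × 1! × 1! × 1! × 1!) = 2520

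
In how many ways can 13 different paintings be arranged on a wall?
13! = 6227020800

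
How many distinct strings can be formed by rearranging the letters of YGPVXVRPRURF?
12! / (1! × 2! × 2! × 1! × 1! × 1! × 3! × 1!) = 19958400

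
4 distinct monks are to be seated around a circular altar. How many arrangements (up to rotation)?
Circular: fix one position, arrange the rest. (4-1)! = 6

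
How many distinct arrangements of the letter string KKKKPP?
6! / (4! × 2!) = 15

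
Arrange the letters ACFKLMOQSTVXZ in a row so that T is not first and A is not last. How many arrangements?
By inclusion-exclusion: 13! - 2×(13-1)! + (13-2)! = 6227020800 - 958003200 + 39916800 = 5308934400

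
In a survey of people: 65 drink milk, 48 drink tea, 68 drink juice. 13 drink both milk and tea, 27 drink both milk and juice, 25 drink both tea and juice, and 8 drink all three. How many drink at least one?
|A∪B∪C| = 65+48+68-13-27-25+8 = 124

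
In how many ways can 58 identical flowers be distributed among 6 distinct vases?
C(58+6-1, 6-1) = C(63, 5) = 7028847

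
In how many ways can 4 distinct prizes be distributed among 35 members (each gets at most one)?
P(35,4) = 35!/(35-4)! = 1256640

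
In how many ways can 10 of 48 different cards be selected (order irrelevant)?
C(48,10) = 48!/(10!×38!) = 6540715896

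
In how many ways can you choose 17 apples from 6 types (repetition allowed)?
C(17+6-1, 6-1) = C(22, 5) = 26334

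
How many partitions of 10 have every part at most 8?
Let r_j(i) = number of partitions of i into parts ≤ j, for i = 0..10. r_1(i) = 1 for all i; r_j(i) = r_{j-1}(i) + r_j(i-j). Rows j = 2..8: ≤2: 1 1 2 2 3 3 4 4 5 5 6; ≤3: 1 1 2 3 4 5 7 8 10 12 14; ≤4: 1 1 2 3 5 6 9 11 15 18 23; ≤5: 1 1 2 3 5 7 10 13 18 23 30; ≤6: 1 1 2 3 5 7 11 14 20 26 35; ≤7: 1 1 2 3 5 7 11 15 21 28 38; ≤8: 1 1 2 3 5 7 11 15 22 29 40. r_8(10) = 40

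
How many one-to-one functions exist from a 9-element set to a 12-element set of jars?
P(12,9) = 12!/(12-9)! = 79833600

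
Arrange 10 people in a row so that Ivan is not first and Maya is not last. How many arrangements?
By inclusion-exclusion: 10! - 2×(10-1)! + (10-2)! = 3628800 - 725760 + 40320 = 2943360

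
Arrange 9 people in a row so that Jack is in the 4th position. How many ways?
Fix one position: (9-1)! = 40320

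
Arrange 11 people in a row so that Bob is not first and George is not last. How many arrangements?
By inclusion-exclusion: 11! - 2×(11-1)! + (11-2)! = 39916800 - 7257600 + 362880 = 33022080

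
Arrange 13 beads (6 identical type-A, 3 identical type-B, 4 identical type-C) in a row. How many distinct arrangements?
13! / (6! × 3! × 4!) = 60060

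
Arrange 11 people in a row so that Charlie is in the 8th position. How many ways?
Fix one position: (11-1)! = 3628800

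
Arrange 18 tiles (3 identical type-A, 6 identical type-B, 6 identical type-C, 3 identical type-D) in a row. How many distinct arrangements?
18! / (3! × 6! × 6! × 3!) = 343062720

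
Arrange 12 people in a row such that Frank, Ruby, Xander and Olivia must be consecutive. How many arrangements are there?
Treat the 4 as one block: (12-4+1)! × 4! = 362880 × 24 = 8709120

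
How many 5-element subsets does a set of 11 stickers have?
C(11,5) = 11!/(5!×6!) = 462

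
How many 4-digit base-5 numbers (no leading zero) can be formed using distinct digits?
First digit: 4 choices (nonzero). Then descending: 4 × 4 × 3 × 2 = 96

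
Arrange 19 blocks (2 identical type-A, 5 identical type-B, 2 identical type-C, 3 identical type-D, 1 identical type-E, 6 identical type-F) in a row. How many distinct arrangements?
19! / (2! × 5! × 2! × 3! × 1! × 6!) = 58663725120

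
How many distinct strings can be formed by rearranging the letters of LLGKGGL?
7! / (1! × 3! × 3!) = 140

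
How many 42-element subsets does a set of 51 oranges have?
C(51,42) = 51!/(42!×9!) = 3042312350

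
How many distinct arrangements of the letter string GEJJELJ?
7! / (3! × 2! × 1! × 1!) = 420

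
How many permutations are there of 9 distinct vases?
9! = 362880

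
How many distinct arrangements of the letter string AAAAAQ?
6! / (1! × 5!) = 6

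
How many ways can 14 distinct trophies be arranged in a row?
14! = 87178291200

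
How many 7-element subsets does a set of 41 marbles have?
C(41,7) = 41!/(7!×34!) = 22481940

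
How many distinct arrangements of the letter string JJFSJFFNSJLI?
12! / (1! × 1! × 2! × 1! × 4! × 3!) = 1663200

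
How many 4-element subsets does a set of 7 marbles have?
C(7,4) = 7!/(4!×3!) = 35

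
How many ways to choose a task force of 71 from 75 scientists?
C(75,71) = 75!/(71!×4!) = 1215450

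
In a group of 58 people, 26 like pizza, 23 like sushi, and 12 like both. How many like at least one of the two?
|A∪B| = |A| + |B| - |A∩B| = 26 + 23 - 12 = 37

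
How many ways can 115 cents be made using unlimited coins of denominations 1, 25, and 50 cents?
Coefficient of x^115 in 1/(1-x^1) · 1/(1-x^25) · 1/(1-x^50). Case on j = number of 50-cent coins (j = 0..2); remainder r = 115 - 50j is made from {1,25} in ⌊r/25⌋+1 ways. r = 115, 65, 15 → 5 + 3 + 1 = 9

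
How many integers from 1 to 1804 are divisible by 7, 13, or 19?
⌊1804/7⌋+⌊1804/13⌋+⌊1804/19⌋ - ⌊1804/91⌋-⌊1804/133⌋-⌊1804/247⌋ + ⌊1804/1729⌋ = 257+138+94 - 19-13-7 + 1 = 451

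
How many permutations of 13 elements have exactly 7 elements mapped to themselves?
Choose the 7 fixed points C(13,7) = 1716, derange the rest: !6 = Σ_{j=0}^{6} (-1)^j·6!/j! = 720 - 720 + 360 - 120 + 30 - 6 + 1 = 265. Product = 1716 × 265 = 454740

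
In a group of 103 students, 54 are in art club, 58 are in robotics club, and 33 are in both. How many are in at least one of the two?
|A∪B| = |A| + |B| - |A∩B| = 54 + 58 - 33 = 79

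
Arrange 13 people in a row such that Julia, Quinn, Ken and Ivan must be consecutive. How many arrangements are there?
Treat the 4 as one block: (13-4+1)! × 4! = 3628800 × 24 = 87091200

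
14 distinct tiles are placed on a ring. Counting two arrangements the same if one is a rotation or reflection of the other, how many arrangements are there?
(14-1)!/2 = 6227020800/2 = 3113510400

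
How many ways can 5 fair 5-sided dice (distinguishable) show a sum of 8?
Coefficient of x^8 in (x + x² + ... + x^5)^5. By inclusion-exclusion on dice exceeding 5: Σ_j (-1)^j C(5,j)·C(8-1-5j, 4) = C(5,0)·C(7,4) = 1·35 = 35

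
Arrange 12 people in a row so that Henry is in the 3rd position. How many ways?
Fix one position: (12-1)! = 39916800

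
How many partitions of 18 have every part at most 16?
Let r_j(i) = number of partitions of i into parts ≤ j, for i = 0..18. r_1(i) = 1 for all i; r_j(i) = r_{j-1}(i) + r_j(i-j). Rows j = 2..16: ≤2: 1 1 2 2 3 3 4 4 5 5 6 6 7 7 8 8 9 9 10; ≤3: 1 1 2 3 4 5 7 8 10 12 14 16 19 21 24 27 30 33 37; ≤4: 1 1 2 3 5 6 9 11 15 18 23 27 34 39 47 54 64 72 84; ≤5: 1 1 2 3 5 7 10 13 18 23 30 37 47 57 70 84 101 119 141; ≤6: 1 1 2 3 5 7 11 14 20 26 35 44 58 71 90 110 136 163 199; ≤7: 1 1 2 3 5 7 11 15 21 28 38 49 65 82 105 131 164 201 248; ≤8: 1 1 2 3 5 7 11 15 22 29 40 52 70 89 116 146 186 230 288; ≤9: 1 1 2 3 5 7 11 15 22 30 41 54 73 94 123 157 201 252 318; ≤10: 1 1 2 3 5 7 11 15 22 30 42 55 75 97 128 164 212 267 340; ≤11: 1 1 2 3 5 7 11 15 22 30 42 56 76 99 131 169 219 278 355; ≤12: 1 1 2 3 5 7 11 15 22 30 42 56 77 100 133 172 224 285 366; ≤13: 1 1 2 3 5 7 11 15 22 30 42 56 77 101 134 174 227 290 373; ≤14: 1 1 2 3 5 7 11 15 22 30 42 56 77 101 135 175 229 293 378; ≤15: 1 1 2 3 5 7 11 15 22 30 42 56 77 101 135 176 230 295 381; ≤16: 1 1 2 3 5 7 11 15 22 30 42 56 77 101 135 176 231 296 383. r_16(18) = 383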